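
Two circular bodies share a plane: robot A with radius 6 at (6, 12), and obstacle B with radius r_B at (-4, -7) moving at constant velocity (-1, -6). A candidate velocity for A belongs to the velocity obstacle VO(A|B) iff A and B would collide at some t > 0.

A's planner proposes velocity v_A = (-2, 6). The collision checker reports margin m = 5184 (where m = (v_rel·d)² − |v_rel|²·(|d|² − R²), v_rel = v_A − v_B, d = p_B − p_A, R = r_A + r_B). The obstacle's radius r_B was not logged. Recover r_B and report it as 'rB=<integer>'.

m = 5184
d = (-10, -19);  v_rel = (-1, 12),  |v_rel|² = 145
v_rel×d = (-1)·(-19) − (12)·(-10) = 139
since m = R²·145 − 139²:  R² = (19321 + 5184) / 145 = 169
R = √169 = 13  ⇒  r_B = 13 − 6 = 7

rB=7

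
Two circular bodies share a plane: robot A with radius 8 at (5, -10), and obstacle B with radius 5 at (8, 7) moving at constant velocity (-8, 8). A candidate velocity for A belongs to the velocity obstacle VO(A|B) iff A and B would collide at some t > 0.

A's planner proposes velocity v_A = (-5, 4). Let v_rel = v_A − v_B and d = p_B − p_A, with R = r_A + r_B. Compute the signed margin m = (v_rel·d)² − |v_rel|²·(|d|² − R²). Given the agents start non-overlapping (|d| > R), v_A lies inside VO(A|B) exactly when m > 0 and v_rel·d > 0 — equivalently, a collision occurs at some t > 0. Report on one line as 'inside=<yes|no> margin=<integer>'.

d = (3, 17),  |d|² = 298;  R = 8+5 = 13,  c = 298−13² = 129
v_rel = (3, -4),  |v_rel|² = 25;  v_rel·d = (3)·(3) + (-4)·(17) = -59
25·t² + 118·t + 129 = 0  ⇒  m = (-59)² − 25·129 = 256
m = 256 > 0,  v_rel·d = -59 < 0  ⇒  outside

inside=no margin=256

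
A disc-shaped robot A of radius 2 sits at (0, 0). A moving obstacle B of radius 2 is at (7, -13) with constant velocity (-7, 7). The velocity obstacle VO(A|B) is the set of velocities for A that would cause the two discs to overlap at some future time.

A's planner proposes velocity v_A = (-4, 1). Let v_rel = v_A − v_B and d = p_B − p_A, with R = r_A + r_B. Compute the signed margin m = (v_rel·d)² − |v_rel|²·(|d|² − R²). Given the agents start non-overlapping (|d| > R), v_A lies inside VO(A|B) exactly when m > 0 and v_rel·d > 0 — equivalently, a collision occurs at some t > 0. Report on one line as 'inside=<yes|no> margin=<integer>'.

d = (7, -13),  |d|² = 218;  R = 2+2 = 4,  c = 218−4² = 202
v_rel = (3, -6),  |v_rel|² = 45;  v_rel·d = (3)·(7) + (-6)·(-13) = 99
45·t² − 198·t + 202 = 0  ⇒  m = 99² − 45·202 = 711
m = 711 > 0,  v_rel·d = 99 > 0  ⇒  inside

inside=yes margin=711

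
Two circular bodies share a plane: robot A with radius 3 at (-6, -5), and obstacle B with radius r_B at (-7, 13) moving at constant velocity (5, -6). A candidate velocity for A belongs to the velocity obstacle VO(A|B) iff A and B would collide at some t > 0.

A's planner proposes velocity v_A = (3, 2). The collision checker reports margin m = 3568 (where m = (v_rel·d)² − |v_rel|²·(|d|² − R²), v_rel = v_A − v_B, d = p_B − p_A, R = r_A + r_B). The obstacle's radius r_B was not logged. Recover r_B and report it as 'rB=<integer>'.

m = 3568
d = (-1, 18);  v_rel = (-2, 8),  |v_rel|² = 68
v_rel×d = (-2)·(18) − (8)·(-1) = -28
since m = R²·68 − (-28)²:  R² = (784 + 3568) / 68 = 64
R = √64 = 8  ⇒  r_B = 8 − 3 = 5

rB=5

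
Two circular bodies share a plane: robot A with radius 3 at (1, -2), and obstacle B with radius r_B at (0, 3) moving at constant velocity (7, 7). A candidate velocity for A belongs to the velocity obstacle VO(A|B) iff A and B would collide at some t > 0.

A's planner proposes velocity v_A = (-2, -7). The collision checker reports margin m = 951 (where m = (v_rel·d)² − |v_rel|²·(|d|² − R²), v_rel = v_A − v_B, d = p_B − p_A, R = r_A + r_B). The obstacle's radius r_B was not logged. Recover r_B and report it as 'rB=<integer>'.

m = 951
d = (-1, 5);  v_rel = (-9, -14),  |v_rel|² = 277
v_rel×d = (-9)·(5) − (-14)·(-1) = -59
since m = R²·277 − (-59)²:  R² = (3481 + 951) / 277 = 16
R = √16 = 4  ⇒  r_B = 4 − 3 = 1

rB=1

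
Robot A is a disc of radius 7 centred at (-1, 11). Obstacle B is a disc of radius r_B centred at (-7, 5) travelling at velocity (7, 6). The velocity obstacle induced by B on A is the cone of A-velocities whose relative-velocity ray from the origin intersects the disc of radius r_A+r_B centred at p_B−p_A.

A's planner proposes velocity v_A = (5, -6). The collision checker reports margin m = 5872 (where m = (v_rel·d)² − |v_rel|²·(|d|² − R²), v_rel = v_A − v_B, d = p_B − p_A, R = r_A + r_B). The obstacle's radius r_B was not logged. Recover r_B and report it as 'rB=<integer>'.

m = 5872
d = (-6, -6);  v_rel = (-2, -12),  |v_rel|² = 148
v_rel×d = (-2)·(-6) − (-12)·(-6) = -60
since m = R²·148 − (-60)²:  R² = (3600 + 5872) / 148 = 64
R = √64 = 8  ⇒  r_B = 8 − 7 = 1

rB=1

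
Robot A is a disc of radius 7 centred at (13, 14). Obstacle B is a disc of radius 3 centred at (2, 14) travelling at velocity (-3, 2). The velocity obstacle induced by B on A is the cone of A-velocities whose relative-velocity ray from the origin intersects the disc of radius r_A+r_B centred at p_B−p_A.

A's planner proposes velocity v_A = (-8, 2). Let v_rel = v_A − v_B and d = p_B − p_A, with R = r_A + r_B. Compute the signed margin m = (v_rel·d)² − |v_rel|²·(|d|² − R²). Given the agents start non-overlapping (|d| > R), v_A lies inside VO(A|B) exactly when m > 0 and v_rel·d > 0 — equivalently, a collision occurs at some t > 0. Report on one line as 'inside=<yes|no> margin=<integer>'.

d = (-11, 0),  |d|² = 121;  R = 7+3 = 10,  c = 121−10² = 21
v_rel = (-5, 0),  |v_rel|² = 25;  v_rel·d = (-5)·(-11) + (0)·(0) = 55
25·t² − 110·t + 21 = 0  ⇒  m = 55² − 25·21 = 2500
m = 2500 > 0,  v_rel·d = 55 > 0  ⇒  inside

inside=yes margin=2500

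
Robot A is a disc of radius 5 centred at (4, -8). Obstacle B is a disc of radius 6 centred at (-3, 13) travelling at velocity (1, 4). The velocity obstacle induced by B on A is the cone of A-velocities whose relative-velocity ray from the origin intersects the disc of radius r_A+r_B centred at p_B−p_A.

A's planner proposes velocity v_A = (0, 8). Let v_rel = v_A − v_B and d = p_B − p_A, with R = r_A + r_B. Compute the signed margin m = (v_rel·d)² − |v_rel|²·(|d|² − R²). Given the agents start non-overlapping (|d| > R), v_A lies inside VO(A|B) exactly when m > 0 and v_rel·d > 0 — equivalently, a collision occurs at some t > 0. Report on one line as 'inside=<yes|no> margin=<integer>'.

d = (-7, 21),  |d|² = 490;  R = 5+6 = 11,  c = 490−11² = 369
v_rel = (-1, 4),  |v_rel|² = 17;  v_rel·d = (-1)·(-7) + (4)·(21) = 91
17·t² − 182·t + 369 = 0  ⇒  m = 91² − 17·369 = 2008
m = 2008 > 0,  v_rel·d = 91 > 0  ⇒  inside

inside=yes margin=2008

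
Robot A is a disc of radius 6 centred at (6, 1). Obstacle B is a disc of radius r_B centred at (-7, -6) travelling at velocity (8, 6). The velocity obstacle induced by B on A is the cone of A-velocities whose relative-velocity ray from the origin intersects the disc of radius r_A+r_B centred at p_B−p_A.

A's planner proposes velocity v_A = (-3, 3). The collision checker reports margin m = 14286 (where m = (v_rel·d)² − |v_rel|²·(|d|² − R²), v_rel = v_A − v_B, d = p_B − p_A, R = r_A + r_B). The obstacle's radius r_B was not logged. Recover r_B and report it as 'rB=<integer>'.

m = 14286
d = (-13, -7);  v_rel = (-11, -3),  |v_rel|² = 130
v_rel×d = (-11)·(-7) − (-3)·(-13) = 38
since m = R²·130 − 38²:  R² = (1444 + 14286) / 130 = 121
R = √121 = 11  ⇒  r_B = 11 − 6 = 5

rB=5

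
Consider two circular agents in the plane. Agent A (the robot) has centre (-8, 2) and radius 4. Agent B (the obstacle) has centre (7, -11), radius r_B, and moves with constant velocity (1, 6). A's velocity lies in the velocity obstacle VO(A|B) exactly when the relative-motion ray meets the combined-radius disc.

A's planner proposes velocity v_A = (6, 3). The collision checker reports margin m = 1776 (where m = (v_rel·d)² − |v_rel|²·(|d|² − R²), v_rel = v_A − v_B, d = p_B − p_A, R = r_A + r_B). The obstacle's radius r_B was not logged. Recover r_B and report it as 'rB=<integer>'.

m = 1776
d = (15, -13);  v_rel = (5, -3),  |v_rel|² = 34
v_rel×d = (5)·(-13) − (-3)·(15) = -20
since m = R²·34 − (-20)²:  R² = (400 + 1776) / 34 = 64
R = √64 = 8  ⇒  r_B = 8 − 4 = 4

rB=4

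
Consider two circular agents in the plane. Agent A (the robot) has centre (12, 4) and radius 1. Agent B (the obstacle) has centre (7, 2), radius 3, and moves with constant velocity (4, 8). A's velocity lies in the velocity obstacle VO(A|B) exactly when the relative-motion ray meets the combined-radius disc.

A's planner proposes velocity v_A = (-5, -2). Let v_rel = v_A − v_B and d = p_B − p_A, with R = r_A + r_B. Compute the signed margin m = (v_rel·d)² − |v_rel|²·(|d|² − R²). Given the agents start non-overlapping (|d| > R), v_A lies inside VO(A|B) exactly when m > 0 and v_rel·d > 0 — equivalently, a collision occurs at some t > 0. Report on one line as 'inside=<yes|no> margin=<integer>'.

d = (-5, -2),  |d|² = 29;  R = 1+3 = 4,  c = 29−4² = 13
v_rel = (-9, -10),  |v_rel|² = 181;  v_rel·d = (-9)·(-5) + (-10)·(-2) = 65
181·t² − 130·t + 13 = 0  ⇒  m = 65² − 181·13 = 1872
m = 1872 > 0,  v_rel·d = 65 > 0  ⇒  inside

inside=yes margin=1872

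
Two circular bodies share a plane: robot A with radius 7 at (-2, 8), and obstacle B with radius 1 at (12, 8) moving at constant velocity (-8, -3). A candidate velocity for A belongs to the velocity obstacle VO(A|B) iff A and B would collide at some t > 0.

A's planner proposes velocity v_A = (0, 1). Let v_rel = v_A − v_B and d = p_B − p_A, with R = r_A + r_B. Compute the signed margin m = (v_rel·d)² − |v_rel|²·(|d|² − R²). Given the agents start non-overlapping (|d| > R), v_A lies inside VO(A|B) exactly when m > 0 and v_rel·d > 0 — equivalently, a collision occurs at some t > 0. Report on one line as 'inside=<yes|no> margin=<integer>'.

d = (14, 0),  |d|² = 196;  R = 7+1 = 8,  c = 196−8² = 132
v_rel = (8, 4),  |v_rel|² = 80;  v_rel·d = (8)·(14) + (4)·(0) = 112
80·t² − 224·t + 132 = 0  ⇒  m = 112² − 80·132 = 1984
m = 1984 > 0,  v_rel·d = 112 > 0  ⇒  inside

inside=yes margin=1984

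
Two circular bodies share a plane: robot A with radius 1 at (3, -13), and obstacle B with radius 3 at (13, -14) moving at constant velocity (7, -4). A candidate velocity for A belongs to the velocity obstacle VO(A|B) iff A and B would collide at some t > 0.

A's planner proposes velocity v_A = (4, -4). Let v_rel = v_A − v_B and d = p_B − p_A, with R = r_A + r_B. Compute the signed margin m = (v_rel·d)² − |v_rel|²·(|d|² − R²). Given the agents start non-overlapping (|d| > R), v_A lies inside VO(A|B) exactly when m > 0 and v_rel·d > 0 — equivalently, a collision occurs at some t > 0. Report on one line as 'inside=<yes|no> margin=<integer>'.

d = (10, -1),  |d|² = 101;  R = 1+3 = 4,  c = 101−4² = 85
v_rel = (-3, 0),  |v_rel|² = 9;  v_rel·d = (-3)·(10) + (0)·(-1) = -30
9·t² + 60·t + 85 = 0  ⇒  m = (-30)² − 9·85 = 135
m = 135 > 0,  v_rel·d = -30 < 0  ⇒  outside

inside=no margin=135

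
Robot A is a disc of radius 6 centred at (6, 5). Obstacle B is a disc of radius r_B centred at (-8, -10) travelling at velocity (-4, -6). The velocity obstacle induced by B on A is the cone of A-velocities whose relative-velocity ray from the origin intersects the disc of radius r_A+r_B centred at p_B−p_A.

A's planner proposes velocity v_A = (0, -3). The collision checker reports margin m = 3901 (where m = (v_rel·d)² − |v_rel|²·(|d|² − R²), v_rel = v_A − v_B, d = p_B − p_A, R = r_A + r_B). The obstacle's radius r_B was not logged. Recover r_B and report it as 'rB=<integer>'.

m = 3901
d = (-14, -15);  v_rel = (4, 3),  |v_rel|² = 25
v_rel×d = (4)·(-15) − (3)·(-14) = -18
since m = R²·25 − (-18)²:  R² = (324 + 3901) / 25 = 169
R = √169 = 13  ⇒  r_B = 13 − 6 = 7

rB=7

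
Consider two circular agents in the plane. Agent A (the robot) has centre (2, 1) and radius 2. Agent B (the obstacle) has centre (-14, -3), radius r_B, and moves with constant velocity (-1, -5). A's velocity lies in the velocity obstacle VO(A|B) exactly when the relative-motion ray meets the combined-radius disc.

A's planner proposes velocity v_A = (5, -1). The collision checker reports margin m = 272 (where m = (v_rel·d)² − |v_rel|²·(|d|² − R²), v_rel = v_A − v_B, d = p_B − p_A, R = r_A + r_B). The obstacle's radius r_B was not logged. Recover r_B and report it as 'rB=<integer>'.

m = 272
d = (-16, -4);  v_rel = (6, 4),  |v_rel|² = 52
v_rel×d = (6)·(-4) − (4)·(-16) = 40
since m = R²·52 − 40²:  R² = (1600 + 272) / 52 = 36
R = √36 = 6  ⇒  r_B = 6 − 2 = 4

rB=4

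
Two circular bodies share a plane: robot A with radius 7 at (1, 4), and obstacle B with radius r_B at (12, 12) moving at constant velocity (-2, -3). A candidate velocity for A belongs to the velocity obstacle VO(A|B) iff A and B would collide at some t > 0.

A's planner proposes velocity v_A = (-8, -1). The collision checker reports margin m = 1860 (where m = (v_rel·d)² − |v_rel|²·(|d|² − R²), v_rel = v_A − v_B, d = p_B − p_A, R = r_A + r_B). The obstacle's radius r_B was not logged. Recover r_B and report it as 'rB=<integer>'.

m = 1860
d = (11, 8);  v_rel = (-6, 2),  |v_rel|² = 40
v_rel×d = (-6)·(8) − (2)·(11) = -70
since m = R²·40 − (-70)²:  R² = (4900 + 1860) / 40 = 169
R = √169 = 13  ⇒  r_B = 13 − 7 = 6

rB=6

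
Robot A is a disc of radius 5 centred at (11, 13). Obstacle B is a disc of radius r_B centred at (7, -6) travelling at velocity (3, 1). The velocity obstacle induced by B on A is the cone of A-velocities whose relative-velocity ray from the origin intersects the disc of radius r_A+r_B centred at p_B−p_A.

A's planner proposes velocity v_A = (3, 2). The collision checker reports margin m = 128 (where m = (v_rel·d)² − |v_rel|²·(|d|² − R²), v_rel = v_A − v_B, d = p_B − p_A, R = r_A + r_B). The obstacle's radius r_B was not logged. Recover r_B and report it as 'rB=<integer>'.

m = 128
d = (-4, -19);  v_rel = (0, 1),  |v_rel|² = 1
v_rel×d = (0)·(-19) − (1)·(-4) = 4
since m = R²·1 − 4²:  R² = (16 + 128) / 1 = 144
R = √144 = 12  ⇒  r_B = 12 − 5 = 7

rB=7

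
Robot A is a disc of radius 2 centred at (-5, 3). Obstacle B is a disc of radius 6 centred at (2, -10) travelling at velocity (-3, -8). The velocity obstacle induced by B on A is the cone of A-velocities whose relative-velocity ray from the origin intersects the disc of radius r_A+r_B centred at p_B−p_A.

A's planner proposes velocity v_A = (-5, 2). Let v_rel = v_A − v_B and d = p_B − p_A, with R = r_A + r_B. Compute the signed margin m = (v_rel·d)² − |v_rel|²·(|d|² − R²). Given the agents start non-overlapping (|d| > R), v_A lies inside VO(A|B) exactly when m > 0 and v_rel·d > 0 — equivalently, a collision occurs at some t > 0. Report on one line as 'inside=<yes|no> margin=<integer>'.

d = (7, -13),  |d|² = 218;  R = 2+6 = 8,  c = 218−8² = 154
v_rel = (-2, 10),  |v_rel|² = 104;  v_rel·d = (-2)·(7) + (10)·(-13) = -144
104·t² + 288·t + 154 = 0  ⇒  m = (-144)² − 104·154 = 4720
m = 4720 > 0,  v_rel·d = -144 < 0  ⇒  outside

inside=no margin=4720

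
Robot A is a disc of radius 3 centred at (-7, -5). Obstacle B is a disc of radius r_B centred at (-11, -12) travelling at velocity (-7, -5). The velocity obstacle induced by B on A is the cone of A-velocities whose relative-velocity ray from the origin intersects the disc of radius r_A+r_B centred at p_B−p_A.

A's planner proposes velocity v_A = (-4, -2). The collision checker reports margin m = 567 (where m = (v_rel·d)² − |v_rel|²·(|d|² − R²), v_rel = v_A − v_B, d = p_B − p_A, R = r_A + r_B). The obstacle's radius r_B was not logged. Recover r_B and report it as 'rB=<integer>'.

m = 567
d = (-4, -7);  v_rel = (3, 3),  |v_rel|² = 18
v_rel×d = (3)·(-7) − (3)·(-4) = -9
since m = R²·18 − (-9)²:  R² = (81 + 567) / 18 = 36
R = √36 = 6  ⇒  r_B = 6 − 3 = 3

rB=3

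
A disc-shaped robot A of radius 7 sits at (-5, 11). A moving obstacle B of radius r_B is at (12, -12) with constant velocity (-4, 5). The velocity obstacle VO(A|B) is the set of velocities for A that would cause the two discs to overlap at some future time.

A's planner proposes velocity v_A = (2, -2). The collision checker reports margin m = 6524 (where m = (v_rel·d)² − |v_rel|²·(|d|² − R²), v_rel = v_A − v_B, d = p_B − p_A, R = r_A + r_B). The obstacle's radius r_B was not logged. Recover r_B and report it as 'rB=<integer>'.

m = 6524
d = (17, -23);  v_rel = (6, -7),  |v_rel|² = 85
v_rel×d = (6)·(-23) − (-7)·(17) = -19
since m = R²·85 − (-19)²:  R² = (361 + 6524) / 85 = 81
R = √81 = 9  ⇒  r_B = 9 − 7 = 2

rB=2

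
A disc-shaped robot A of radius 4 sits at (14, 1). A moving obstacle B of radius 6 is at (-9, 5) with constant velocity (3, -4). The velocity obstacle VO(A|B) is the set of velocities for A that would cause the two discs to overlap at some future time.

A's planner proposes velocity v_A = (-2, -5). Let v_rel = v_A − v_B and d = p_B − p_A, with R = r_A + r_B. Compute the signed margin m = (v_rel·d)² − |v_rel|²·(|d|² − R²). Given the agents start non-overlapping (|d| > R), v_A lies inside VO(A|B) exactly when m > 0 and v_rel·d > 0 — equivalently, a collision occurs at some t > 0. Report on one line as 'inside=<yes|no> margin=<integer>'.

d = (-23, 4),  |d|² = 545;  R = 4+6 = 10,  c = 545−10² = 445
v_rel = (-5, -1),  |v_rel|² = 26;  v_rel·d = (-5)·(-23) + (-1)·(4) = 111
26·t² − 222·t + 445 = 0  ⇒  m = 111² − 26·445 = 751
m = 751 > 0,  v_rel·d = 111 > 0  ⇒  inside

inside=yes margin=751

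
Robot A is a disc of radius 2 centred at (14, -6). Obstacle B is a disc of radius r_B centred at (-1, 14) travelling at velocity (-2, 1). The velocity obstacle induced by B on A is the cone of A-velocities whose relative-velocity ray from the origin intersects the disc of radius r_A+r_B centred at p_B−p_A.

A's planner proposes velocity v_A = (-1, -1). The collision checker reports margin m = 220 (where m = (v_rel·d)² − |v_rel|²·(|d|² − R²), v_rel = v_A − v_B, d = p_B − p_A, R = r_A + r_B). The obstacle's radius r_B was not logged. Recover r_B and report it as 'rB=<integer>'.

m = 220
d = (-15, 20);  v_rel = (1, -2),  |v_rel|² = 5
v_rel×d = (1)·(20) − (-2)·(-15) = -10
since m = R²·5 − (-10)²:  R² = (100 + 220) / 5 = 64
R = √64 = 8  ⇒  r_B = 8 − 2 = 6

rB=6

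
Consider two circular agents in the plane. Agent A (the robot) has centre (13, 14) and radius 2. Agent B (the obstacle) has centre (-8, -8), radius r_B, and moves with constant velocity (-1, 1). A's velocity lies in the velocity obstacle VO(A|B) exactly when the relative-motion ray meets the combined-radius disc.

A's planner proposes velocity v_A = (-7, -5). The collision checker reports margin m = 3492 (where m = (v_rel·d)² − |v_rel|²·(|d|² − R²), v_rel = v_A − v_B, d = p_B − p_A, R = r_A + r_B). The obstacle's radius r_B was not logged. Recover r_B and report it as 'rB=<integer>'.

m = 3492
d = (-21, -22);  v_rel = (-6, -6),  |v_rel|² = 72
v_rel×d = (-6)·(-22) − (-6)·(-21) = 6
since m = R²·72 − 6²:  R² = (36 + 3492) / 72 = 49
R = √49 = 7  ⇒  r_B = 7 − 2 = 5

rB=5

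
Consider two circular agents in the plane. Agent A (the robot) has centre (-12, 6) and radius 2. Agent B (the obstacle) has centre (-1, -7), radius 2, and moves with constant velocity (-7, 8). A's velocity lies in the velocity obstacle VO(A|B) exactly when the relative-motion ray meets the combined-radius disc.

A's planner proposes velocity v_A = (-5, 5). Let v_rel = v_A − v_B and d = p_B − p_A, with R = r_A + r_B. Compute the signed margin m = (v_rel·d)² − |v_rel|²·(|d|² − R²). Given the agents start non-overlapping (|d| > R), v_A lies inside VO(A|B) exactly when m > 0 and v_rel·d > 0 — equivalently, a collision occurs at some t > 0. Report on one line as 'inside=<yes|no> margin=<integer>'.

d = (11, -13),  |d|² = 290;  R = 2+2 = 4,  c = 290−4² = 274
v_rel = (2, -3),  |v_rel|² = 13;  v_rel·d = (2)·(11) + (-3)·(-13) = 61
13·t² − 122·t + 274 = 0  ⇒  m = 61² − 13·274 = 159
m = 159 > 0,  v_rel·d = 61 > 0  ⇒  inside

inside=yes margin=159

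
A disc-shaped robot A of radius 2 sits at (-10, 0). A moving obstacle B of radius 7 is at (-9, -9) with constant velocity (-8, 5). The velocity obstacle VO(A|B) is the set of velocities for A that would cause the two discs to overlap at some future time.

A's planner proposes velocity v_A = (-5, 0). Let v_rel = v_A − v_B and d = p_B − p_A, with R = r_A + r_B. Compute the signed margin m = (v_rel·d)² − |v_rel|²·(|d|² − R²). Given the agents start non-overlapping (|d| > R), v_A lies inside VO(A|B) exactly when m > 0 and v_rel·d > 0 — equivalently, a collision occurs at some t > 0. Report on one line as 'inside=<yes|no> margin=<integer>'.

d = (1, -9),  |d|² = 82;  R = 2+7 = 9,  c = 82−9² = 1
v_rel = (3, -5),  |v_rel|² = 34;  v_rel·d = (3)·(1) + (-5)·(-9) = 48
34·t² − 96·t + 1 = 0  ⇒  m = 48² − 34·1 = 2270
m = 2270 > 0,  v_rel·d = 48 > 0  ⇒  inside

inside=yes margin=2270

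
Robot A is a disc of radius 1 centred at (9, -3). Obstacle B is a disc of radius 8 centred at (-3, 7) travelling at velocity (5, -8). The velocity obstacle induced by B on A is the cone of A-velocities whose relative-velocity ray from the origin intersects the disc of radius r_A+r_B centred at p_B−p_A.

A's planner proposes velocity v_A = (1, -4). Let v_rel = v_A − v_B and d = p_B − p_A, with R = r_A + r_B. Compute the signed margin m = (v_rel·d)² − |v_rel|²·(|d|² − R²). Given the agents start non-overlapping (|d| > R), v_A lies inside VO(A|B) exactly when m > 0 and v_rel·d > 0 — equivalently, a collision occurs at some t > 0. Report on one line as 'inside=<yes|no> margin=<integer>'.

d = (-12, 10),  |d|² = 244;  R = 1+8 = 9,  c = 244−9² = 163
v_rel = (-4, 4),  |v_rel|² = 32;  v_rel·d = (-4)·(-12) + (4)·(10) = 88
32·t² − 176·t + 163 = 0  ⇒  m = 88² − 32·163 = 2528
m = 2528 > 0,  v_rel·d = 88 > 0  ⇒  inside

inside=yes margin=2528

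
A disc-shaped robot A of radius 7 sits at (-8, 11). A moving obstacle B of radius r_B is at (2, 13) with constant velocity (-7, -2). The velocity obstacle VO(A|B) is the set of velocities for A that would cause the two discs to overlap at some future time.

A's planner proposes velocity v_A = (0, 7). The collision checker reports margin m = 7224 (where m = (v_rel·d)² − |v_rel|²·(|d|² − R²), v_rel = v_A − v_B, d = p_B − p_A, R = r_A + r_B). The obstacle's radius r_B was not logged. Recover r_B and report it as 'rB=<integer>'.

m = 7224
d = (10, 2);  v_rel = (7, 9),  |v_rel|² = 130
v_rel×d = (7)·(2) − (9)·(10) = -76
since m = R²·130 − (-76)²:  R² = (5776 + 7224) / 130 = 100
R = √100 = 10  ⇒  r_B = 10 − 7 = 3

rB=3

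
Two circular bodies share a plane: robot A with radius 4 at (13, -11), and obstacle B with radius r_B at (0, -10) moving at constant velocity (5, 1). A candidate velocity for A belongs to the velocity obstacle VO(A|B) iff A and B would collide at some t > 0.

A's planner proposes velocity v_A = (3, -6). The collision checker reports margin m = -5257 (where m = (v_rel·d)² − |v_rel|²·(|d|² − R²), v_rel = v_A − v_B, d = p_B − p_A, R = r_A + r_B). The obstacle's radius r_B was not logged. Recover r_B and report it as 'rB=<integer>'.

m = -5257
d = (-13, 1);  v_rel = (-2, -7),  |v_rel|² = 53
v_rel×d = (-2)·(1) − (-7)·(-13) = -93
since m = R²·53 − (-93)²:  R² = (8649 + -5257) / 53 = 64
R = √64 = 8  ⇒  r_B = 8 − 4 = 4

rB=4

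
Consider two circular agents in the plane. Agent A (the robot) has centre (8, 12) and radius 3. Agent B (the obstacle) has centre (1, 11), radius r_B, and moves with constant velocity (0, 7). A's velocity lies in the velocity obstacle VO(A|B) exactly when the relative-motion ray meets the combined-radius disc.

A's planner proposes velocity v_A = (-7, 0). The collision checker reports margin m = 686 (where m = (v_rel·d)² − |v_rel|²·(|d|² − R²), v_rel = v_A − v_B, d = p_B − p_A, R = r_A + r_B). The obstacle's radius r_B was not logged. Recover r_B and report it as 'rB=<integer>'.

m = 686
d = (-7, -1);  v_rel = (-7, -7),  |v_rel|² = 98
v_rel×d = (-7)·(-1) − (-7)·(-7) = -42
since m = R²·98 − (-42)²:  R² = (1764 + 686) / 98 = 25
R = √25 = 5  ⇒  r_B = 5 − 3 = 2

rB=2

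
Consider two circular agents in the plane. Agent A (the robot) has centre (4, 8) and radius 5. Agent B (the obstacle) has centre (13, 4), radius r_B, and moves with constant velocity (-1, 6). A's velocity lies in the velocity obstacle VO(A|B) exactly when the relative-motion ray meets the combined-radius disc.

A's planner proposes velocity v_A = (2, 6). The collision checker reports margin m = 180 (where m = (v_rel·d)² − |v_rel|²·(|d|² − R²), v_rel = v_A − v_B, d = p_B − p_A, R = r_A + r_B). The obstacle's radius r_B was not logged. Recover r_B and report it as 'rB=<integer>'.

m = 180
d = (9, -4);  v_rel = (3, 0),  |v_rel|² = 9
v_rel×d = (3)·(-4) − (0)·(9) = -12
since m = R²·9 − (-12)²:  R² = (144 + 180) / 9 = 36
R = √36 = 6  ⇒  r_B = 6 − 5 = 1

rB=1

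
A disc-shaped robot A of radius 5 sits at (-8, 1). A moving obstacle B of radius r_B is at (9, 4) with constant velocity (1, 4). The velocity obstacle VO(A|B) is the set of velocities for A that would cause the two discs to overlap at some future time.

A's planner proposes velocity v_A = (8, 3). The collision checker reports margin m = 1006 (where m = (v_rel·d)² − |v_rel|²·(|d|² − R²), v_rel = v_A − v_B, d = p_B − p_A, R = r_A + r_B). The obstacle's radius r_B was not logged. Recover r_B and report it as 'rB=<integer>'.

m = 1006
d = (17, 3);  v_rel = (7, -1),  |v_rel|² = 50
v_rel×d = (7)·(3) − (-1)·(17) = 38
since m = R²·50 − 38²:  R² = (1444 + 1006) / 50 = 49
R = √49 = 7  ⇒  r_B = 7 − 5 = 2

rB=2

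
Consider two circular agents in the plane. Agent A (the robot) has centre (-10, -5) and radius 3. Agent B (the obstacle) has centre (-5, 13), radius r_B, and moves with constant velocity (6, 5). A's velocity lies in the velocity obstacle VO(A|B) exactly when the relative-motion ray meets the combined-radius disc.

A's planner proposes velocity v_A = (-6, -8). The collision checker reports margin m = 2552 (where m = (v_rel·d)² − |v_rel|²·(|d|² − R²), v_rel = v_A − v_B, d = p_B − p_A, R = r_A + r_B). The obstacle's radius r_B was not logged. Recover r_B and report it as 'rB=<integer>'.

m = 2552
d = (5, 18);  v_rel = (-12, -13),  |v_rel|² = 313
v_rel×d = (-12)·(18) − (-13)·(5) = -151
since m = R²·313 − (-151)²:  R² = (22801 + 2552) / 313 = 81
R = √81 = 9  ⇒  r_B = 9 − 3 = 6

rB=6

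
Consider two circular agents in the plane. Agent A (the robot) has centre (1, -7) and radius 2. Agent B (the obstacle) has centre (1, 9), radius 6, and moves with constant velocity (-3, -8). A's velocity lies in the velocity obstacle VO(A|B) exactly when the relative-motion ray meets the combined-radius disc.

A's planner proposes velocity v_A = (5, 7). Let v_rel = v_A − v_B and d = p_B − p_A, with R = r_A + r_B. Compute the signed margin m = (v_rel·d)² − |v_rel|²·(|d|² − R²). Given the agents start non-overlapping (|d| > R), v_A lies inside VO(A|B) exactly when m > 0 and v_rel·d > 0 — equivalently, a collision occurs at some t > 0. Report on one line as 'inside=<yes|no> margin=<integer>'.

d = (0, 16),  |d|² = 256;  R = 2+6 = 8,  c = 256−8² = 192
v_rel = (8, 15),  |v_rel|² = 289;  v_rel·d = (8)·(0) + (15)·(16) = 240
289·t² − 480·t + 192 = 0  ⇒  m = 240² − 289·192 = 2112
m = 2112 > 0,  v_rel·d = 240 > 0  ⇒  inside

inside=yes margin=2112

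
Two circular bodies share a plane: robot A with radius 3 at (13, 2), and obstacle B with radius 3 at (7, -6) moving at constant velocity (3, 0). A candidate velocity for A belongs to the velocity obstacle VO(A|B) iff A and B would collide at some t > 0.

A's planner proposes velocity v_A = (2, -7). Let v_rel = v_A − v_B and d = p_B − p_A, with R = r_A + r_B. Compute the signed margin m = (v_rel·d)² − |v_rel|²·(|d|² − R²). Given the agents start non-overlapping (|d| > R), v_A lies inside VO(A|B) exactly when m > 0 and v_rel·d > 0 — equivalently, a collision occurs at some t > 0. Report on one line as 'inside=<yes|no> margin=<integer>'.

d = (-6, -8),  |d|² = 100;  R = 3+3 = 6,  c = 100−6² = 64
v_rel = (-1, -7),  |v_rel|² = 50;  v_rel·d = (-1)·(-6) + (-7)·(-8) = 62
50·t² − 124·t + 64 = 0  ⇒  m = 62² − 50·64 = 644
m = 644 > 0,  v_rel·d = 62 > 0  ⇒  inside

inside=yes margin=644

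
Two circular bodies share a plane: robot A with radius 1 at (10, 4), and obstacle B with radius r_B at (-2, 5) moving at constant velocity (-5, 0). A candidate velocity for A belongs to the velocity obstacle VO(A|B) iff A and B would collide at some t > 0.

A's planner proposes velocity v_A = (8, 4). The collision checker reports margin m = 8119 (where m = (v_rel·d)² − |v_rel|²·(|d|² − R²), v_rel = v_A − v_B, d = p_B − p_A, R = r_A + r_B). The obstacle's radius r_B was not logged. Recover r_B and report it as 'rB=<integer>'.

m = 8119
d = (-12, 1);  v_rel = (13, 4),  |v_rel|² = 185
v_rel×d = (13)·(1) − (4)·(-12) = 61
since m = R²·185 − 61²:  R² = (3721 + 8119) / 185 = 64
R = √64 = 8  ⇒  r_B = 8 − 1 = 7

rB=7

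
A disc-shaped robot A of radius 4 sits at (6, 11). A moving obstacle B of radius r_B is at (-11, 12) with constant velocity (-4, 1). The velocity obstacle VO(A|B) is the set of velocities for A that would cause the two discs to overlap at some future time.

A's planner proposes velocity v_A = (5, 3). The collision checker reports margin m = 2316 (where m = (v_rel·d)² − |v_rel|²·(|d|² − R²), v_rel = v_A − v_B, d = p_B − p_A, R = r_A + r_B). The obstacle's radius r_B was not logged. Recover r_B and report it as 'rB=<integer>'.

m = 2316
d = (-17, 1);  v_rel = (9, 2),  |v_rel|² = 85
v_rel×d = (9)·(1) − (2)·(-17) = 43
since m = R²·85 − 43²:  R² = (1849 + 2316) / 85 = 49
R = √49 = 7  ⇒  r_B = 7 − 4 = 3

rB=3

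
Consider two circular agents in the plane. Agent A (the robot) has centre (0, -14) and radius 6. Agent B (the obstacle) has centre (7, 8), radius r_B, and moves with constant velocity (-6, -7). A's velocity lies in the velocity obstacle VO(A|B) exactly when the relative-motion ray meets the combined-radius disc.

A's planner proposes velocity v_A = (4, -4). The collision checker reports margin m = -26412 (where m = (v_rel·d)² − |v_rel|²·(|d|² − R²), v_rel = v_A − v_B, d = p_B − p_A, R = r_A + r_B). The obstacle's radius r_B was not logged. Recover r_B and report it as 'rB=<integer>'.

m = -26412
d = (7, 22);  v_rel = (10, 3),  |v_rel|² = 109
v_rel×d = (10)·(22) − (3)·(7) = 199
since m = R²·109 − 199²:  R² = (39601 + -26412) / 109 = 121
R = √121 = 11  ⇒  r_B = 11 − 6 = 5

rB=5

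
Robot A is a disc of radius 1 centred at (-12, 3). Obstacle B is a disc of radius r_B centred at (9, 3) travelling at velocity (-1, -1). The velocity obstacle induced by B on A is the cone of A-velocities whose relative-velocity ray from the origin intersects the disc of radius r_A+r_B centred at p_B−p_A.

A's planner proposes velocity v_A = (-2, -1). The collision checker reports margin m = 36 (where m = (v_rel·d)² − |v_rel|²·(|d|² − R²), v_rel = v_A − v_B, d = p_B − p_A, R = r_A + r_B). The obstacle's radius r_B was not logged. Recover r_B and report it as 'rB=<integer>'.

m = 36
d = (21, 0);  v_rel = (-1, 0),  |v_rel|² = 1
v_rel×d = (-1)·(0) − (0)·(21) = 0
since m = R²·1 − 0²:  R² = (0 + 36) / 1 = 36
R = √36 = 6  ⇒  r_B = 6 − 1 = 5

rB=5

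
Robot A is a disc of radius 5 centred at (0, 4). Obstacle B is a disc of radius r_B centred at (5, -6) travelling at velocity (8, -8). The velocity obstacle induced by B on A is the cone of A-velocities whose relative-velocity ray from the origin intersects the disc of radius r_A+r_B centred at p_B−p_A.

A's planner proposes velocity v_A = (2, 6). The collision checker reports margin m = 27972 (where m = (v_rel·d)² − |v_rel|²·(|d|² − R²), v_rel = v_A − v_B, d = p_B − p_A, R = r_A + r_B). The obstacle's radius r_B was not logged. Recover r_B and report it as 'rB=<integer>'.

m = 27972
d = (5, -10);  v_rel = (-6, 14),  |v_rel|² = 232
v_rel×d = (-6)·(-10) − (14)·(5) = -10
since m = R²·232 − (-10)²:  R² = (100 + 27972) / 232 = 121
R = √121 = 11  ⇒  r_B = 11 − 5 = 6

rB=6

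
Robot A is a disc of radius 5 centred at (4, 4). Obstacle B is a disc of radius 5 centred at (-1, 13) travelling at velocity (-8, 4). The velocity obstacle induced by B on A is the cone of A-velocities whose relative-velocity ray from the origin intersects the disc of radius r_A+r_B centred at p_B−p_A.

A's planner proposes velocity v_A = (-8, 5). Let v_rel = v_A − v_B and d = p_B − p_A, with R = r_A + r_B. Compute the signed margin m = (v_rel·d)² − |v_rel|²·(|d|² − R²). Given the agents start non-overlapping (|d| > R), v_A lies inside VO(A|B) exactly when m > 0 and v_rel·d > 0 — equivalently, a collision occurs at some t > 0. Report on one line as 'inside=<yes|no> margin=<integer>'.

d = (-5, 9),  |d|² = 106;  R = 5+5 = 10,  c = 106−10² = 6
v_rel = (0, 1),  |v_rel|² = 1;  v_rel·d = (0)·(-5) + (1)·(9) = 9
1·t² − 18·t + 6 = 0  ⇒  m = 9² − 1·6 = 75
m = 75 > 0,  v_rel·d = 9 > 0  ⇒  inside

inside=yes margin=75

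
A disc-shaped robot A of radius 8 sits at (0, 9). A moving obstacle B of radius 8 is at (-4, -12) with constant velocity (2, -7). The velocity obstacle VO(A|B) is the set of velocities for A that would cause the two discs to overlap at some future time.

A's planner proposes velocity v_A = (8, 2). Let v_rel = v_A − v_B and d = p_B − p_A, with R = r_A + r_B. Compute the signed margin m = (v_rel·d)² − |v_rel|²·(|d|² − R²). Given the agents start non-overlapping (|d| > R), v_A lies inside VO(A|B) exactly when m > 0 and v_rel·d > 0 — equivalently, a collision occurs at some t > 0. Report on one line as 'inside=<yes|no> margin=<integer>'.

d = (-4, -21),  |d|² = 457;  R = 8+8 = 16,  c = 457−16² = 201
v_rel = (6, 9),  |v_rel|² = 117;  v_rel·d = (6)·(-4) + (9)·(-21) = -213
117·t² + 426·t + 201 = 0  ⇒  m = (-213)² − 117·201 = 21852
m = 21852 > 0,  v_rel·d = -213 < 0  ⇒  outside

inside=no margin=21852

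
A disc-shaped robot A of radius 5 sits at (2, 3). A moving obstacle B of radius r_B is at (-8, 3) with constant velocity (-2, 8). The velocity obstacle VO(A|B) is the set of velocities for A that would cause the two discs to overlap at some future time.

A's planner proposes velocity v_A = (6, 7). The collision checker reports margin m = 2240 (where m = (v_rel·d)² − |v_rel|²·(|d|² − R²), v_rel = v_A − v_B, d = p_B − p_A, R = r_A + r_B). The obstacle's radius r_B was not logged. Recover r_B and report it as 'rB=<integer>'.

m = 2240
d = (-10, 0);  v_rel = (8, -1),  |v_rel|² = 65
v_rel×d = (8)·(0) − (-1)·(-10) = -10
since m = R²·65 − (-10)²:  R² = (100 + 2240) / 65 = 36
R = √36 = 6  ⇒  r_B = 6 − 5 = 1

rB=1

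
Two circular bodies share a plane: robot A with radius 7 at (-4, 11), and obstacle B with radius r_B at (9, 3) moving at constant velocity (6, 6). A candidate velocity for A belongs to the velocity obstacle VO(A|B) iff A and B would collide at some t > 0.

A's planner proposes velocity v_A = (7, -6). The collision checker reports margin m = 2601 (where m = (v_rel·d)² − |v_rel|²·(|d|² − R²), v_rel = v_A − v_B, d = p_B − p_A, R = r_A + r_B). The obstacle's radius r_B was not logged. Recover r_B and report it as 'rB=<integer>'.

m = 2601
d = (13, -8);  v_rel = (1, -12),  |v_rel|² = 145
v_rel×d = (1)·(-8) − (-12)·(13) = 148
since m = R²·145 − 148²:  R² = (21904 + 2601) / 145 = 169
R = √169 = 13  ⇒  r_B = 13 − 7 = 6

rB=6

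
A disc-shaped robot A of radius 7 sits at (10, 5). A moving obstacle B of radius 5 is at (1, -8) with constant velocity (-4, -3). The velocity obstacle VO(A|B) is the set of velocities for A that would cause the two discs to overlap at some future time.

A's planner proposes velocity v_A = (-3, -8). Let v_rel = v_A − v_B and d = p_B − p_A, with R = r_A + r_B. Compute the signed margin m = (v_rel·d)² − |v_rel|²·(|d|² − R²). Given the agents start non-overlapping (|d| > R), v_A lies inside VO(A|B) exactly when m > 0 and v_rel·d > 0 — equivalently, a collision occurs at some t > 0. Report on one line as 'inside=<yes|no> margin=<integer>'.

d = (-9, -13),  |d|² = 250;  R = 7+5 = 12,  c = 250−12² = 106
v_rel = (1, -5),  |v_rel|² = 26;  v_rel·d = (1)·(-9) + (-5)·(-13) = 56
26·t² − 112·t + 106 = 0  ⇒  m = 56² − 26·106 = 380
m = 380 > 0,  v_rel·d = 56 > 0  ⇒  inside

inside=yes margin=380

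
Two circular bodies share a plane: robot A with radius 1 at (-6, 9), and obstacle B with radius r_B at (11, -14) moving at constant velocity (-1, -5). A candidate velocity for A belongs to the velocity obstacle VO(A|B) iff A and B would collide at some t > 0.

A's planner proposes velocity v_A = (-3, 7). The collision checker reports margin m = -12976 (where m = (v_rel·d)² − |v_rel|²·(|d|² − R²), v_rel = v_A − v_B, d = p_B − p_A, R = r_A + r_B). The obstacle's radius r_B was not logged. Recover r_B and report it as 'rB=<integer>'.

m = -12976
d = (17, -23);  v_rel = (-2, 12),  |v_rel|² = 148
v_rel×d = (-2)·(-23) − (12)·(17) = -158
since m = R²·148 − (-158)²:  R² = (24964 + -12976) / 148 = 81
R = √81 = 9  ⇒  r_B = 9 − 1 = 8

rB=8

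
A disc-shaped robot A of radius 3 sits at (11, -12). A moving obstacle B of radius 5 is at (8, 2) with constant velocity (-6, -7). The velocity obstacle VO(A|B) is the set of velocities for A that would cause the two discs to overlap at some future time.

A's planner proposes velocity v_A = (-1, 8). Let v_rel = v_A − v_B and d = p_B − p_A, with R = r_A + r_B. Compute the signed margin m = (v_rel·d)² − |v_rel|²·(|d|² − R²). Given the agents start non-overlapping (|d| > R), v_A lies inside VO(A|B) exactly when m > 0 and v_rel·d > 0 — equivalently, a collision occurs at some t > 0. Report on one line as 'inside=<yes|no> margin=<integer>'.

d = (-3, 14),  |d|² = 205;  R = 3+5 = 8,  c = 205−8² = 141
v_rel = (5, 15),  |v_rel|² = 250;  v_rel·d = (5)·(-3) + (15)·(14) = 195
250·t² − 390·t + 141 = 0  ⇒  m = 195² − 250·141 = 2775
m = 2775 > 0,  v_rel·d = 195 > 0  ⇒  inside

inside=yes margin=2775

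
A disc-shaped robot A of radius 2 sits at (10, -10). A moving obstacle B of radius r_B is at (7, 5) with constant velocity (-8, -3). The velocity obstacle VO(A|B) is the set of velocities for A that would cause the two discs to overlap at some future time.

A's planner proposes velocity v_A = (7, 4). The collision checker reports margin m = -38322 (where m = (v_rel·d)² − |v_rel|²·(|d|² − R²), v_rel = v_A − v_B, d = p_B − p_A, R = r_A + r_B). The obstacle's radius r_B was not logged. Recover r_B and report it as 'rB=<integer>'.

m = -38322
d = (-3, 15);  v_rel = (15, 7),  |v_rel|² = 274
v_rel×d = (15)·(15) − (7)·(-3) = 246
since m = R²·274 − 246²:  R² = (60516 + -38322) / 274 = 81
R = √81 = 9  ⇒  r_B = 9 − 2 = 7

rB=7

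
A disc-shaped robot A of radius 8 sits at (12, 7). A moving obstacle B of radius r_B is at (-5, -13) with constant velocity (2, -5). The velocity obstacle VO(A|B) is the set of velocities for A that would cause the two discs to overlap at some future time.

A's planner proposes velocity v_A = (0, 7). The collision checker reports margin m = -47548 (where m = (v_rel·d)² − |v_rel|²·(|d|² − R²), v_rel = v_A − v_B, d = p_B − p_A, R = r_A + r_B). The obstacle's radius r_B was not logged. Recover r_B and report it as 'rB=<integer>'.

m = -47548
d = (-17, -20);  v_rel = (-2, 12),  |v_rel|² = 148
v_rel×d = (-2)·(-20) − (12)·(-17) = 244
since m = R²·148 − 244²:  R² = (59536 + -47548) / 148 = 81
R = √81 = 9  ⇒  r_B = 9 − 8 = 1

rB=1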